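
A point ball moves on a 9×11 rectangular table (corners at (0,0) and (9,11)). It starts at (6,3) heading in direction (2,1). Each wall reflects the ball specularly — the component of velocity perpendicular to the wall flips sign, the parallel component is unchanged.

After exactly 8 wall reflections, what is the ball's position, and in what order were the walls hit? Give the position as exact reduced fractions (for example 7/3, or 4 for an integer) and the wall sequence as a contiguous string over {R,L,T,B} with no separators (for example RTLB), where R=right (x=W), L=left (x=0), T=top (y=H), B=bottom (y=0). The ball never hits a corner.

Final position: (0,5)
Wall sequence: RLTRLBRL

1. t=3/2 → R at (9,9/2); v=(-2,1)
2. t=9/2 → L at (0,9); v=(2,1)
3. t=2 → T at (4,11); v=(2,-1)
4. t=5/2 → R at (9,17/2); v=(-2,-1)
5. t=9/2 → L at (0,4); v=(2,-1)
6. t=4 → B at (8,0); v=(2,1)
7. t=1/2 → R at (9,1/2); v=(-2,1)
8. t=9/2 → L at (0,5); v=(2,1)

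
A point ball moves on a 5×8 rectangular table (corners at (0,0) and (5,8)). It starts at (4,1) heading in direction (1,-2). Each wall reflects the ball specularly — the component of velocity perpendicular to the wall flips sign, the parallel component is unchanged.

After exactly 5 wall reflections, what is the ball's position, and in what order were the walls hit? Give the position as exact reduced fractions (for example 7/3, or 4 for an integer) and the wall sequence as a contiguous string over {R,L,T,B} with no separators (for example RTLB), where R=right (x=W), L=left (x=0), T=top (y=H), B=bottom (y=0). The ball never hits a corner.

Final position: (5/2,0)
Wall sequence: BRTLB

1. t=1/2 → B at (9/2,0); v=(1,2)
2. t=1/2 → R at (5,1); v=(-1,2)
3. t=7/2 → T at (3/2,8); v=(-1,-2)
4. t=3/2 → L at (0,5); v=(1,-2)
5. t=5/2 → B at (5/2,0); v=(1,2)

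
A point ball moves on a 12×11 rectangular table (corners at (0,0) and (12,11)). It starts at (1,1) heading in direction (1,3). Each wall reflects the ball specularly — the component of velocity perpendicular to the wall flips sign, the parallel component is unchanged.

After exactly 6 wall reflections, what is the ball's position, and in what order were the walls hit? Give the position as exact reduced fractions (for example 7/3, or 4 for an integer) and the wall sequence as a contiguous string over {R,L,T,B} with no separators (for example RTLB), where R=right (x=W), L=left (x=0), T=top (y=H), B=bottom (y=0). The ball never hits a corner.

1. t=10/3 → T at (13/3,11); v=(1,-3)
2. t=11/3 → B at (8,0); v=(1,3)
3. t=11/3 → T at (35/3,11); v=(1,-3)
4. t=1/3 → R at (12,10); v=(-1,-3)
5. t=10/3 → B at (26/3,0); v=(-1,3)
6. t=11/3 → T at (5,11); v=(-1,-3)

Final position: (5,11)
Wall sequence: TBTRBT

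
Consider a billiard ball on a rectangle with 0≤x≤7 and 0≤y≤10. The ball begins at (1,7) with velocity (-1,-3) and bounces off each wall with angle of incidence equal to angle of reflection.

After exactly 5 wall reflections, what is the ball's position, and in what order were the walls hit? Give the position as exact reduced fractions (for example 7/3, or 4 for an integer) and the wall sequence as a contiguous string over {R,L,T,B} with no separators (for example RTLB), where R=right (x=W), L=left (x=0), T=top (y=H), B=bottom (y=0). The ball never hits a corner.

1. t=1 → L at (0,4); v=(1,-3)
2. t=4/3 → B at (4/3,0); v=(1,3)
3. t=10/3 → T at (14/3,10); v=(1,-3)
4. t=7/3 → R at (7,3); v=(-1,-3)
5. t=1 → B at (6,0); v=(-1,3)

Final position: (6,0)
Wall sequence: LBTRB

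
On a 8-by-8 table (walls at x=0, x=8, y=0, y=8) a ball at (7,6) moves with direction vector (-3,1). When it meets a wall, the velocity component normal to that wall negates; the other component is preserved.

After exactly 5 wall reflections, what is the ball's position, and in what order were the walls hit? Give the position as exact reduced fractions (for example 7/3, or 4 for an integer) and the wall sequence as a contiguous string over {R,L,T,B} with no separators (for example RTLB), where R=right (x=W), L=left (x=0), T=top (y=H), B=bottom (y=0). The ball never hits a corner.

Final position: (7,0)
Wall sequence: TLRLB

1. t=2 → T at (1,8); v=(-3,-1)
2. t=1/3 → L at (0,23/3); v=(3,-1)
3. t=8/3 → R at (8,5); v=(-3,-1)
4. t=8/3 → L at (0,7/3); v=(3,-1)
5. t=7/3 → B at (7,0); v=(3,1)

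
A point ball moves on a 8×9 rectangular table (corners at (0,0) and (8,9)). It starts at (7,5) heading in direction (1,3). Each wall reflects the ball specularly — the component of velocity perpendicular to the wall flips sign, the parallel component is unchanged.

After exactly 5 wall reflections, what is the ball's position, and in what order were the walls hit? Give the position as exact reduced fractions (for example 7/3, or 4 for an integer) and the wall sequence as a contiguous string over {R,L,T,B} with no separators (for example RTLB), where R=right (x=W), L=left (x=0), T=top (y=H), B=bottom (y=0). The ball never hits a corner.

1. t=1 → R at (8,8); v=(-1,3)
2. t=1/3 → T at (23/3,9); v=(-1,-3)
3. t=3 → B at (14/3,0); v=(-1,3)
4. t=3 → T at (5/3,9); v=(-1,-3)
5. t=5/3 → L at (0,4); v=(1,-3)

Final position: (0,4)
Wall sequence: RTBTL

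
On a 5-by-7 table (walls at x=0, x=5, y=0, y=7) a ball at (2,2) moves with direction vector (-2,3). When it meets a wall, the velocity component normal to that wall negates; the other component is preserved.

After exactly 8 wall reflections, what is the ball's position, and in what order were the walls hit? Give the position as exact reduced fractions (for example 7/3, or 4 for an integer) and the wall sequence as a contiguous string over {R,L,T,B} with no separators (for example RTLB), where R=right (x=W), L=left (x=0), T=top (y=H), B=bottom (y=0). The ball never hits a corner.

1. t=1 → L at (0,5); v=(2,3)
2. t=2/3 → T at (4/3,7); v=(2,-3)
3. t=11/6 → R at (5,3/2); v=(-2,-3)
4. t=1/2 → B at (4,0); v=(-2,3)
5. t=2 → L at (0,6); v=(2,3)
6. t=1/3 → T at (2/3,7); v=(2,-3)
7. t=13/6 → R at (5,1/2); v=(-2,-3)
8. t=1/6 → B at (14/3,0); v=(-2,3)

Final position: (14/3,0)
Wall sequence: LTRBLTRB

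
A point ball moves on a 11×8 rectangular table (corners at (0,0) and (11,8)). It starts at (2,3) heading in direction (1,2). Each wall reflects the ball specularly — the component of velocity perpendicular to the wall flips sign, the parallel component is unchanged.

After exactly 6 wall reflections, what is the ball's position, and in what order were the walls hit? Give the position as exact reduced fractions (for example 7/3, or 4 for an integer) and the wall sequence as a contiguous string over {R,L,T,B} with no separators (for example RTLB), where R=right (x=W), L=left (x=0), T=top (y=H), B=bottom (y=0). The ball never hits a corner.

Final position: (3/2,8)
Wall sequence: TBRTBT

1. t=5/2 → T at (9/2,8); v=(1,-2)
2. t=4 → B at (17/2,0); v=(1,2)
3. t=5/2 → R at (11,5); v=(-1,2)
4. t=3/2 → T at (19/2,8); v=(-1,-2)
5. t=4 → B at (11/2,0); v=(-1,2)
6. t=4 → T at (3/2,8); v=(-1,-2)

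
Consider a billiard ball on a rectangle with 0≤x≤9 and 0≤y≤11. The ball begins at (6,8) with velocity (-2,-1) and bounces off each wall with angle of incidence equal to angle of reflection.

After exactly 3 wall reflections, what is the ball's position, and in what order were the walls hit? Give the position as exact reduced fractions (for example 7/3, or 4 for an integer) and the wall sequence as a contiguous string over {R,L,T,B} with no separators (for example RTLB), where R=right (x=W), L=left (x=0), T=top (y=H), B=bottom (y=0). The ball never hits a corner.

Final position: (8,0)
Wall sequence: LRB

1. t=3 → L at (0,5); v=(2,-1)
2. t=9/2 → R at (9,1/2); v=(-2,-1)
3. t=1/2 → B at (8,0); v=(-2,1)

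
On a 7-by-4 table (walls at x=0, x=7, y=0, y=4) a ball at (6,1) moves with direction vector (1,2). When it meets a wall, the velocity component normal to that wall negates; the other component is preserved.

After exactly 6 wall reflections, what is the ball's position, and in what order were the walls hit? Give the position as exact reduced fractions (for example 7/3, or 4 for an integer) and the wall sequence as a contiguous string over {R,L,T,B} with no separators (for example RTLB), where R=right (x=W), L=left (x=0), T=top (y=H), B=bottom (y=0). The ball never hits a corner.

Final position: (0,1)
Wall sequence: RTBTBL

1. t=1 → R at (7,3); v=(-1,2)
2. t=1/2 → T at (13/2,4); v=(-1,-2)
3. t=2 → B at (9/2,0); v=(-1,2)
4. t=2 → T at (5/2,4); v=(-1,-2)
5. t=2 → B at (1/2,0); v=(-1,2)
6. t=1/2 → L at (0,1); v=(1,2)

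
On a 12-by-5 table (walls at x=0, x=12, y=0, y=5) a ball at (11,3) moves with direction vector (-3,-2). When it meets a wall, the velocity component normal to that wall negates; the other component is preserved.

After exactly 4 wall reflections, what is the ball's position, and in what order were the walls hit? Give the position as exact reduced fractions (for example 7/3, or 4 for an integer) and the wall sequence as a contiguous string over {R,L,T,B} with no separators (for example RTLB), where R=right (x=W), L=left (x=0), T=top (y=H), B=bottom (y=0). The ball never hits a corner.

1. t=3/2 → B at (13/2,0); v=(-3,2)
2. t=13/6 → L at (0,13/3); v=(3,2)
3. t=1/3 → T at (1,5); v=(3,-2)
4. t=5/2 → B at (17/2,0); v=(3,2)

Final position: (17/2,0)
Wall sequence: BLTB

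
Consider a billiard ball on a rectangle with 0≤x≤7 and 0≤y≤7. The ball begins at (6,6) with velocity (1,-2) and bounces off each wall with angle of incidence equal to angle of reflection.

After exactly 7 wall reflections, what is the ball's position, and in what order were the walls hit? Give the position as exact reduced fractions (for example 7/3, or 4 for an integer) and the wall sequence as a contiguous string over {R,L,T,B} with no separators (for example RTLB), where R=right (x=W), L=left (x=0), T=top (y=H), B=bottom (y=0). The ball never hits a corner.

1. t=1 → R at (7,4); v=(-1,-2)
2. t=2 → B at (5,0); v=(-1,2)
3. t=7/2 → T at (3/2,7); v=(-1,-2)
4. t=3/2 → L at (0,4); v=(1,-2)
5. t=2 → B at (2,0); v=(1,2)
6. t=7/2 → T at (11/2,7); v=(1,-2)
7. t=3/2 → R at (7,4); v=(-1,-2)

Final position: (7,4)
Wall sequence: RBTLBTR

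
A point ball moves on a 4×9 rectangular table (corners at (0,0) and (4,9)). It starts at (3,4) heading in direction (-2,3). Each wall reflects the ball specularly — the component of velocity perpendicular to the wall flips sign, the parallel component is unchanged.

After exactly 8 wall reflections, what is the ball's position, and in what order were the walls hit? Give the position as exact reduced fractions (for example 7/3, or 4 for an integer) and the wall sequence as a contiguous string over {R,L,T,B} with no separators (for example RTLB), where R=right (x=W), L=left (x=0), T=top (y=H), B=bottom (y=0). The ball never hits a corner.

1. t=3/2 → L at (0,17/2); v=(2,3)
2. t=1/6 → T at (1/3,9); v=(2,-3)
3. t=11/6 → R at (4,7/2); v=(-2,-3)
4. t=7/6 → B at (5/3,0); v=(-2,3)
5. t=5/6 → L at (0,5/2); v=(2,3)
6. t=2 → R at (4,17/2); v=(-2,3)
7. t=1/6 → T at (11/3,9); v=(-2,-3)
8. t=11/6 → L at (0,7/2); v=(2,-3)

Final position: (0,7/2)
Wall sequence: LTRBLRTL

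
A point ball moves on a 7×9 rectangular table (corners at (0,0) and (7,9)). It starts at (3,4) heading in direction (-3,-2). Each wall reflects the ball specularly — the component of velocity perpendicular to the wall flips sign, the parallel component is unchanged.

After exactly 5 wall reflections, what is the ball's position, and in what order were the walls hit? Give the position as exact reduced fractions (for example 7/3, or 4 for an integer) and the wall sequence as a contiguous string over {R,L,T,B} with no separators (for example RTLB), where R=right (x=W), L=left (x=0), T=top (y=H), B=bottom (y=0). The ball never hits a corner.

1. t=1 → L at (0,2); v=(3,-2)
2. t=1 → B at (3,0); v=(3,2)
3. t=4/3 → R at (7,8/3); v=(-3,2)
4. t=7/3 → L at (0,22/3); v=(3,2)
5. t=5/6 → T at (5/2,9); v=(3,-2)

Final position: (5/2,9)
Wall sequence: LBRLT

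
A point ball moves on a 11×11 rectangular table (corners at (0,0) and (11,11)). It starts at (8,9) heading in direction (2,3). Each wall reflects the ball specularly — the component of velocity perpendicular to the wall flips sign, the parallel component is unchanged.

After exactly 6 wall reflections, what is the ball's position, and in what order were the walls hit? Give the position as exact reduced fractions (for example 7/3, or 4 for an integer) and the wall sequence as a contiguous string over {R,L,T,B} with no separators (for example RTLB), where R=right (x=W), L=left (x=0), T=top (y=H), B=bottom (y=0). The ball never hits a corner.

Final position: (28/3,0)
Wall sequence: TRBLTB

1. t=2/3 → T at (28/3,11); v=(2,-3)
2. t=5/6 → R at (11,17/2); v=(-2,-3)
3. t=17/6 → B at (16/3,0); v=(-2,3)
4. t=8/3 → L at (0,8); v=(2,3)
5. t=1 → T at (2,11); v=(2,-3)
6. t=11/3 → B at (28/3,0); v=(2,3)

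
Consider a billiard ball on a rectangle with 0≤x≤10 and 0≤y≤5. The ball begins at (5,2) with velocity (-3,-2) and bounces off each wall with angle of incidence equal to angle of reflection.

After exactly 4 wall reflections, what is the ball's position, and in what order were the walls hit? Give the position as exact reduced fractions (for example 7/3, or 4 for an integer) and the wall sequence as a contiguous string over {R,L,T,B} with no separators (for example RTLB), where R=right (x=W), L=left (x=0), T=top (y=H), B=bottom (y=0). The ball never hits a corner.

1. t=1 → B at (2,0); v=(-3,2)
2. t=2/3 → L at (0,4/3); v=(3,2)
3. t=11/6 → T at (11/2,5); v=(3,-2)
4. t=3/2 → R at (10,2); v=(-3,-2)

Final position: (10,2)
Wall sequence: BLTR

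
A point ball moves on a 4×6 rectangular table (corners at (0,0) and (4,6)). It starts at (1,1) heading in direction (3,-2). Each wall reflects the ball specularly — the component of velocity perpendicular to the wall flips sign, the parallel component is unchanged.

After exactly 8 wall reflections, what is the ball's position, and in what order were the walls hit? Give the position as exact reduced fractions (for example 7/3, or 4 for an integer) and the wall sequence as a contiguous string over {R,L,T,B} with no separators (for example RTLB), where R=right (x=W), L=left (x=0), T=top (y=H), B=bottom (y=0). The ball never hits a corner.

1. t=1/2 → B at (5/2,0); v=(3,2)
2. t=1/2 → R at (4,1); v=(-3,2)
3. t=4/3 → L at (0,11/3); v=(3,2)
4. t=7/6 → T at (7/2,6); v=(3,-2)
5. t=1/6 → R at (4,17/3); v=(-3,-2)
6. t=4/3 → L at (0,3); v=(3,-2)
7. t=4/3 → R at (4,1/3); v=(-3,-2)
8. t=1/6 → B at (7/2,0); v=(-3,2)

Final position: (7/2,0)
Wall sequence: BRLTRLRB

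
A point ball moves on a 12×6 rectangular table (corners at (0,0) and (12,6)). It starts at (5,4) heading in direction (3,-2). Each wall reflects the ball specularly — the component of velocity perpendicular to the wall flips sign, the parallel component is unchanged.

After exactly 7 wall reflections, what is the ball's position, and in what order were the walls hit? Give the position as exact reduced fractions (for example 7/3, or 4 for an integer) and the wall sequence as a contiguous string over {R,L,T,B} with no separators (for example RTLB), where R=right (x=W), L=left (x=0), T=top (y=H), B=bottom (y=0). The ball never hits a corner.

Final position: (10,6)
Wall sequence: BRTLBRT

1. t=2 → B at (11,0); v=(3,2)
2. t=1/3 → R at (12,2/3); v=(-3,2)
3. t=8/3 → T at (4,6); v=(-3,-2)
4. t=4/3 → L at (0,10/3); v=(3,-2)
5. t=5/3 → B at (5,0); v=(3,2)
6. t=7/3 → R at (12,14/3); v=(-3,2)
7. t=2/3 → T at (10,6); v=(-3,-2)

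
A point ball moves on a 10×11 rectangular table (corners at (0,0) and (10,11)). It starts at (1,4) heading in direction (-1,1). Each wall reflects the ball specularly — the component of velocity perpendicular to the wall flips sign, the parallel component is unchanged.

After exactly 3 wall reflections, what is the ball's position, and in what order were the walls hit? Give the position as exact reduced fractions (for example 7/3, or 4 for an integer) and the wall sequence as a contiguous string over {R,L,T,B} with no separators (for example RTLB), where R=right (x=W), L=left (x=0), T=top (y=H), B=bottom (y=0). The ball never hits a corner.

1. t=1 → L at (0,5); v=(1,1)
2. t=6 → T at (6,11); v=(1,-1)
3. t=4 → R at (10,7); v=(-1,-1)

Final position: (10,7)
Wall sequence: LTR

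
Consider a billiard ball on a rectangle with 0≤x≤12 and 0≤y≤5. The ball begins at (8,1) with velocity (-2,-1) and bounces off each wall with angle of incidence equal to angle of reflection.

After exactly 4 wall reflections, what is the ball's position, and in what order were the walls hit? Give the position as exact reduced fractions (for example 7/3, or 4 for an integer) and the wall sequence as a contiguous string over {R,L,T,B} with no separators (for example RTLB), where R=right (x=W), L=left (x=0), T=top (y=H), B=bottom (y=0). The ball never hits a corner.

1. t=1 → B at (6,0); v=(-2,1)
2. t=3 → L at (0,3); v=(2,1)
3. t=2 → T at (4,5); v=(2,-1)
4. t=4 → R at (12,1); v=(-2,-1)

Final position: (12,1)
Wall sequence: BLTR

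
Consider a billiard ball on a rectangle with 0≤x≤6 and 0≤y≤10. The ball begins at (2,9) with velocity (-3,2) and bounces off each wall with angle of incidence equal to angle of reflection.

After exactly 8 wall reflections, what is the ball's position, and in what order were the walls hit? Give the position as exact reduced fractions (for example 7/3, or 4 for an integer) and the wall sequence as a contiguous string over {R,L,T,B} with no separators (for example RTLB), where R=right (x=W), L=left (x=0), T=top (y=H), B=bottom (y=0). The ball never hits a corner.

1. t=1/2 → T at (1/2,10); v=(-3,-2)
2. t=1/6 → L at (0,29/3); v=(3,-2)
3. t=2 → R at (6,17/3); v=(-3,-2)
4. t=2 → L at (0,5/3); v=(3,-2)
5. t=5/6 → B at (5/2,0); v=(3,2)
6. t=7/6 → R at (6,7/3); v=(-3,2)
7. t=2 → L at (0,19/3); v=(3,2)
8. t=11/6 → T at (11/2,10); v=(3,-2)

Final position: (11/2,10)
Wall sequence: TLRLBRLT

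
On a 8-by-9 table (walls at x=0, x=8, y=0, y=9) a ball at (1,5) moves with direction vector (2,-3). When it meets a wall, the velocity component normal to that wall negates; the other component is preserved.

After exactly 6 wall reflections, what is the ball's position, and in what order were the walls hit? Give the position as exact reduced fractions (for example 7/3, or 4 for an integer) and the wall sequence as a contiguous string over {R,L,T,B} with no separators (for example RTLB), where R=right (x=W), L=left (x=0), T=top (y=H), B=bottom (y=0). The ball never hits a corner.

1. t=5/3 → B at (13/3,0); v=(2,3)
2. t=11/6 → R at (8,11/2); v=(-2,3)
3. t=7/6 → T at (17/3,9); v=(-2,-3)
4. t=17/6 → L at (0,1/2); v=(2,-3)
5. t=1/6 → B at (1/3,0); v=(2,3)
6. t=3 → T at (19/3,9); v=(2,-3)

Final position: (19/3,9)
Wall sequence: BRTLBT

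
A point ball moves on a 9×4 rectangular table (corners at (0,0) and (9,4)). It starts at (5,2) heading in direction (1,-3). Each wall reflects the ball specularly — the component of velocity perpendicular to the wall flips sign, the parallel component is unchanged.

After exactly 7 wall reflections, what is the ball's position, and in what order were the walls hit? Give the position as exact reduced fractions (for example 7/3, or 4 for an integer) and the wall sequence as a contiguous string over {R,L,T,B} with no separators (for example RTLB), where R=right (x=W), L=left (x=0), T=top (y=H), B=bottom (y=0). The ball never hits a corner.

Final position: (17/3,4)
Wall sequence: BTBRTBT

1. t=2/3 → B at (17/3,0); v=(1,3)
2. t=4/3 → T at (7,4); v=(1,-3)
3. t=4/3 → B at (25/3,0); v=(1,3)
4. t=2/3 → R at (9,2); v=(-1,3)
5. t=2/3 → T at (25/3,4); v=(-1,-3)
6. t=4/3 → B at (7,0); v=(-1,3)
7. t=4/3 → T at (17/3,4); v=(-1,-3)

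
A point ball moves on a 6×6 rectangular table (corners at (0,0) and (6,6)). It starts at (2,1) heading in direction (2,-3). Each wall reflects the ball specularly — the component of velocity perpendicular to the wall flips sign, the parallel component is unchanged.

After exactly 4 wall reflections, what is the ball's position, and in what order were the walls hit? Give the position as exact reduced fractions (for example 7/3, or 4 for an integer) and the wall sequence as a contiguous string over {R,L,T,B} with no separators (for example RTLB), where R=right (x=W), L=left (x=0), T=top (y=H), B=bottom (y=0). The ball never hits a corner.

Final position: (4/3,0)
Wall sequence: BRTB

1. t=1/3 → B at (8/3,0); v=(2,3)
2. t=5/3 → R at (6,5); v=(-2,3)
3. t=1/3 → T at (16/3,6); v=(-2,-3)
4. t=2 → B at (4/3,0); v=(-2,3)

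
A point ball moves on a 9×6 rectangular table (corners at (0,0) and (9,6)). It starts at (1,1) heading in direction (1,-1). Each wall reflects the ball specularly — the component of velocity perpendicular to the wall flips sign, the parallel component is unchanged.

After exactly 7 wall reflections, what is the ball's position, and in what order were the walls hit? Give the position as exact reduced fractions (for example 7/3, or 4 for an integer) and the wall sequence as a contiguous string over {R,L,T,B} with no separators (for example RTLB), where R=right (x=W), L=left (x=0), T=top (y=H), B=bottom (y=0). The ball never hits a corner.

Final position: (8,0)
Wall sequence: BTRBLTB

1. t=1 → B at (2,0); v=(1,1)
2. t=6 → T at (8,6); v=(1,-1)
3. t=1 → R at (9,5); v=(-1,-1)
4. t=5 → B at (4,0); v=(-1,1)
5. t=4 → L at (0,4); v=(1,1)
6. t=2 → T at (2,6); v=(1,-1)
7. t=6 → B at (8,0); v=(1,1)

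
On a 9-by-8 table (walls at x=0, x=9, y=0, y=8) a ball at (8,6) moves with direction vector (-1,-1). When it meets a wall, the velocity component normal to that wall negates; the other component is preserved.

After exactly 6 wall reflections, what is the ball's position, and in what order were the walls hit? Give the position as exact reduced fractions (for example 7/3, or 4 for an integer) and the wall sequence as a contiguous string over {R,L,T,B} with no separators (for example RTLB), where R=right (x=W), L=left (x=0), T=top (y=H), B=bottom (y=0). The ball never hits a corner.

1. t=6 → B at (2,0); v=(-1,1)
2. t=2 → L at (0,2); v=(1,1)
3. t=6 → T at (6,8); v=(1,-1)
4. t=3 → R at (9,5); v=(-1,-1)
5. t=5 → B at (4,0); v=(-1,1)
6. t=4 → L at (0,4); v=(1,1)

Final position: (0,4)
Wall sequence: BLTRBL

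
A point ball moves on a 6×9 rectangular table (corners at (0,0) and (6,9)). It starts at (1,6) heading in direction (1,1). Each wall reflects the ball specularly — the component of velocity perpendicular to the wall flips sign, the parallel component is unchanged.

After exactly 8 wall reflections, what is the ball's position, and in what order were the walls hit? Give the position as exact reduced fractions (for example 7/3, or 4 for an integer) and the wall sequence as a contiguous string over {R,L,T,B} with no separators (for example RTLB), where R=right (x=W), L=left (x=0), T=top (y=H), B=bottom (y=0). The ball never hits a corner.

Final position: (6,1)
Wall sequence: TRLBRTLR

1. t=3 → T at (4,9); v=(1,-1)
2. t=2 → R at (6,7); v=(-1,-1)
3. t=6 → L at (0,1); v=(1,-1)
4. t=1 → B at (1,0); v=(1,1)
5. t=5 → R at (6,5); v=(-1,1)
6. t=4 → T at (2,9); v=(-1,-1)
7. t=2 → L at (0,7); v=(1,-1)
8. t=6 → R at (6,1); v=(-1,-1)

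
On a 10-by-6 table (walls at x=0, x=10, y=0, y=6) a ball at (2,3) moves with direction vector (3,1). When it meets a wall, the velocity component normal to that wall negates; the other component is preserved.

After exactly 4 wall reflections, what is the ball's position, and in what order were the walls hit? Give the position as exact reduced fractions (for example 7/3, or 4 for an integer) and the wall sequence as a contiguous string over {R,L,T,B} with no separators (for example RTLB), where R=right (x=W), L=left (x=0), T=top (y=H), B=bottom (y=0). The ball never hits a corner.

Final position: (9,0)
Wall sequence: RTLB

1. t=8/3 → R at (10,17/3); v=(-3,1)
2. t=1/3 → T at (9,6); v=(-3,-1)
3. t=3 → L at (0,3); v=(3,-1)
4. t=3 → B at (9,0); v=(3,1)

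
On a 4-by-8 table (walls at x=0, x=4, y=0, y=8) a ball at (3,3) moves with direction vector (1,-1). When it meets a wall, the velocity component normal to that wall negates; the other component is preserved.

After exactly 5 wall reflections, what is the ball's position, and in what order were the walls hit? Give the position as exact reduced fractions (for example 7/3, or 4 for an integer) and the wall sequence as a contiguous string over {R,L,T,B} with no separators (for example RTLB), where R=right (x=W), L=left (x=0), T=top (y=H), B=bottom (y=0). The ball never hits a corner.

1. t=1 → R at (4,2); v=(-1,-1)
2. t=2 → B at (2,0); v=(-1,1)
3. t=2 → L at (0,2); v=(1,1)
4. t=4 → R at (4,6); v=(-1,1)
5. t=2 → T at (2,8); v=(-1,-1)

Final position: (2,8)
Wall sequence: RBLRT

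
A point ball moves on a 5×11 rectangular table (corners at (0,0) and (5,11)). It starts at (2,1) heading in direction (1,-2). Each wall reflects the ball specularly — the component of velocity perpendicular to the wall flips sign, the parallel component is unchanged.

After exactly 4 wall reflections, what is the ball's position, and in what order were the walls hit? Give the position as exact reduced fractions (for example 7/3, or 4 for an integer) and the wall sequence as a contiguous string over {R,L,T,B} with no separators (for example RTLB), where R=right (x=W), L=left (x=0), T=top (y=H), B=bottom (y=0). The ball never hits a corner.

1. t=1/2 → B at (5/2,0); v=(1,2)
2. t=5/2 → R at (5,5); v=(-1,2)
3. t=3 → T at (2,11); v=(-1,-2)
4. t=2 → L at (0,7); v=(1,-2)

Final position: (0,7)
Wall sequence: BRTL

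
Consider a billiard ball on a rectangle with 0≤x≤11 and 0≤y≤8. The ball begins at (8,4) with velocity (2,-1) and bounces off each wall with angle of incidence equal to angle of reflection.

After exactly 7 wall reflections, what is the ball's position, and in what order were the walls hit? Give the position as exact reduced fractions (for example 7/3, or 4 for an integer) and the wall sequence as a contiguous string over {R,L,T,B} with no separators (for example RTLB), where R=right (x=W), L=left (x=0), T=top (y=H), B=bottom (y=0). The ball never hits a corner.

Final position: (4,0)
Wall sequence: RBLTRLB

1. t=3/2 → R at (11,5/2); v=(-2,-1)
2. t=5/2 → B at (6,0); v=(-2,1)
3. t=3 → L at (0,3); v=(2,1)
4. t=5 → T at (10,8); v=(2,-1)
5. t=1/2 → R at (11,15/2); v=(-2,-1)
6. t=11/2 → L at (0,2); v=(2,-1)
7. t=2 → B at (4,0); v=(2,1)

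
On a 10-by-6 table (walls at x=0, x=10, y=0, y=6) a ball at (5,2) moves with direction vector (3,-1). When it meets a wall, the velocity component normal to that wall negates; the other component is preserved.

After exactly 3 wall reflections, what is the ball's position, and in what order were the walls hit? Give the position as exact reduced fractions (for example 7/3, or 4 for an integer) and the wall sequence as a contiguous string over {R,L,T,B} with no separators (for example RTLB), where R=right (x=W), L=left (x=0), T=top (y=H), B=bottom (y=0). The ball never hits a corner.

1. t=5/3 → R at (10,1/3); v=(-3,-1)
2. t=1/3 → B at (9,0); v=(-3,1)
3. t=3 → L at (0,3); v=(3,1)

Final position: (0,3)
Wall sequence: RBL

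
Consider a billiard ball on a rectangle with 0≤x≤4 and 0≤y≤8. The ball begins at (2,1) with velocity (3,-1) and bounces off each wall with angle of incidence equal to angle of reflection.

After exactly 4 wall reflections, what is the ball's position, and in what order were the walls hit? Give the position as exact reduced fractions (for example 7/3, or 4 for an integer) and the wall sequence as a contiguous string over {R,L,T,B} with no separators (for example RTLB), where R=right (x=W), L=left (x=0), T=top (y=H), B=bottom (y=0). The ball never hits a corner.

1. t=2/3 → R at (4,1/3); v=(-3,-1)
2. t=1/3 → B at (3,0); v=(-3,1)
3. t=1 → L at (0,1); v=(3,1)
4. t=4/3 → R at (4,7/3); v=(-3,1)

Final position: (4,7/3)
Wall sequence: RBLR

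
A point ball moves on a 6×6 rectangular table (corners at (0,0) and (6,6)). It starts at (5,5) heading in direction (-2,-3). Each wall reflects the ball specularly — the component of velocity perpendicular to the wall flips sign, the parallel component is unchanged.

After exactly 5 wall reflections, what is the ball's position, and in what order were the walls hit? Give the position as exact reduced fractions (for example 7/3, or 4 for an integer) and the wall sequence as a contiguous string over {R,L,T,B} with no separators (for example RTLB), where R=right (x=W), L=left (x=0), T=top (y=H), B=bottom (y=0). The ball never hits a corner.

1. t=5/3 → B at (5/3,0); v=(-2,3)
2. t=5/6 → L at (0,5/2); v=(2,3)
3. t=7/6 → T at (7/3,6); v=(2,-3)
4. t=11/6 → R at (6,1/2); v=(-2,-3)
5. t=1/6 → B at (17/3,0); v=(-2,3)

Final position: (17/3,0)
Wall sequence: BLTRB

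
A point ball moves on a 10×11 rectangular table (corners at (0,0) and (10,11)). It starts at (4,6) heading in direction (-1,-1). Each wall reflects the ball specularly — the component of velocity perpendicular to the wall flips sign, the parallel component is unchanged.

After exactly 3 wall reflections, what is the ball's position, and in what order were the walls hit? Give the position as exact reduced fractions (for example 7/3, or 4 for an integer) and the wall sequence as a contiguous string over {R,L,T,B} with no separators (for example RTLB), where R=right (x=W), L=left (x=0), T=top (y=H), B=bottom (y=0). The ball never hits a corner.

1. t=4 → L at (0,2); v=(1,-1)
2. t=2 → B at (2,0); v=(1,1)
3. t=8 → R at (10,8); v=(-1,1)

Final position: (10,8)
Wall sequence: LBR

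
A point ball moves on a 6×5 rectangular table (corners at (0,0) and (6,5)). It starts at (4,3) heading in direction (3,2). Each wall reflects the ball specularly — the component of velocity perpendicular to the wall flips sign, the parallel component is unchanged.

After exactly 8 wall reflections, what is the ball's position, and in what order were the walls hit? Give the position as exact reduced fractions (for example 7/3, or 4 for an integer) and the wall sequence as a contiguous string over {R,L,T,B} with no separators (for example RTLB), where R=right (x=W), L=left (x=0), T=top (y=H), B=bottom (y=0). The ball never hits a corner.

Final position: (11/2,0)
Wall sequence: RTLBRTLB

1. t=2/3 → R at (6,13/3); v=(-3,2)
2. t=1/3 → T at (5,5); v=(-3,-2)
3. t=5/3 → L at (0,5/3); v=(3,-2)
4. t=5/6 → B at (5/2,0); v=(3,2)
5. t=7/6 → R at (6,7/3); v=(-3,2)
6. t=4/3 → T at (2,5); v=(-3,-2)
7. t=2/3 → L at (0,11/3); v=(3,-2)
8. t=11/6 → B at (11/2,0); v=(3,2)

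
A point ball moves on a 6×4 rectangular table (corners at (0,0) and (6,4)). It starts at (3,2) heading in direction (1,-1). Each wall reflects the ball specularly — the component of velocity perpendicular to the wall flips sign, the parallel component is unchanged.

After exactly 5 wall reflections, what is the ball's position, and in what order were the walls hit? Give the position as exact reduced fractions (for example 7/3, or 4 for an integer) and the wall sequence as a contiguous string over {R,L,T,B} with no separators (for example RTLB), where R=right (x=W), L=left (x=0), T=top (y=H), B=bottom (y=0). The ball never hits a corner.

Final position: (1,0)
Wall sequence: BRTLB

1. t=2 → B at (5,0); v=(1,1)
2. t=1 → R at (6,1); v=(-1,1)
3. t=3 → T at (3,4); v=(-1,-1)
4. t=3 → L at (0,1); v=(1,-1)
5. t=1 → B at (1,0); v=(1,1)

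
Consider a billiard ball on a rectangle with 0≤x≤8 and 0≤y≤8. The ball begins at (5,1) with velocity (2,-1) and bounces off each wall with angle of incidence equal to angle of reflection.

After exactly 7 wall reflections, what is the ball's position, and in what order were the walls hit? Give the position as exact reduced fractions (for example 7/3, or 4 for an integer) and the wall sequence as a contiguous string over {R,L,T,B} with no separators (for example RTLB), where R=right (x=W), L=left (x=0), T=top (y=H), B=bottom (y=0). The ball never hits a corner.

Final position: (7,0)
Wall sequence: BRLTRLB

1. t=1 → B at (7,0); v=(2,1)
2. t=1/2 → R at (8,1/2); v=(-2,1)
3. t=4 → L at (0,9/2); v=(2,1)
4. t=7/2 → T at (7,8); v=(2,-1)
5. t=1/2 → R at (8,15/2); v=(-2,-1)
6. t=4 → L at (0,7/2); v=(2,-1)
7. t=7/2 → B at (7,0); v=(2,1)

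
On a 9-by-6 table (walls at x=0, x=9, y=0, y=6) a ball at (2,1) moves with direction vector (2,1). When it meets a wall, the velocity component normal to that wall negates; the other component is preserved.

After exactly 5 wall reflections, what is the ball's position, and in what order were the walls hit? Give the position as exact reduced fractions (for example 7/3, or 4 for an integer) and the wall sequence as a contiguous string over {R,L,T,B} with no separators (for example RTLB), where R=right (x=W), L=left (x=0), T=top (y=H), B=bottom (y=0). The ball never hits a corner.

Final position: (9,3/2)
Wall sequence: RTLBR

1. t=7/2 → R at (9,9/2); v=(-2,1)
2. t=3/2 → T at (6,6); v=(-2,-1)
3. t=3 → L at (0,3); v=(2,-1)
4. t=3 → B at (6,0); v=(2,1)
5. t=3/2 → R at (9,3/2); v=(-2,1)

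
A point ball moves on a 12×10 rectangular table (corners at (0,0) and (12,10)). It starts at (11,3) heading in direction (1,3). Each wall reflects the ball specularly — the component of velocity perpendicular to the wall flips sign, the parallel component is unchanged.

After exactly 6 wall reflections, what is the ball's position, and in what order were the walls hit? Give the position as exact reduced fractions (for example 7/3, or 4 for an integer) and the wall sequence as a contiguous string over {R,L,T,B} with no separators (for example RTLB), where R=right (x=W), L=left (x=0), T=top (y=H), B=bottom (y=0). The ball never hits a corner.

1. t=1 → R at (12,6); v=(-1,3)
2. t=4/3 → T at (32/3,10); v=(-1,-3)
3. t=10/3 → B at (22/3,0); v=(-1,3)
4. t=10/3 → T at (4,10); v=(-1,-3)
5. t=10/3 → B at (2/3,0); v=(-1,3)
6. t=2/3 → L at (0,2); v=(1,3)

Final position: (0,2)
Wall sequence: RTBTBL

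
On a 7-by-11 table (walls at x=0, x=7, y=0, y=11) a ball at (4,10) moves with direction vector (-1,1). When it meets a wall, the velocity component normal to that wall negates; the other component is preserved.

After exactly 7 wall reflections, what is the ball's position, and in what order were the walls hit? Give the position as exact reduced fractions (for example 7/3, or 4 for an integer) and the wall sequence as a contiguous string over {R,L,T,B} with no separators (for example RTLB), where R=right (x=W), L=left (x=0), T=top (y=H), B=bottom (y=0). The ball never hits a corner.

1. t=1 → T at (3,11); v=(-1,-1)
2. t=3 → L at (0,8); v=(1,-1)
3. t=7 → R at (7,1); v=(-1,-1)
4. t=1 → B at (6,0); v=(-1,1)
5. t=6 → L at (0,6); v=(1,1)
6. t=5 → T at (5,11); v=(1,-1)
7. t=2 → R at (7,9); v=(-1,-1)

Final position: (7,9)
Wall sequence: TLRBLTR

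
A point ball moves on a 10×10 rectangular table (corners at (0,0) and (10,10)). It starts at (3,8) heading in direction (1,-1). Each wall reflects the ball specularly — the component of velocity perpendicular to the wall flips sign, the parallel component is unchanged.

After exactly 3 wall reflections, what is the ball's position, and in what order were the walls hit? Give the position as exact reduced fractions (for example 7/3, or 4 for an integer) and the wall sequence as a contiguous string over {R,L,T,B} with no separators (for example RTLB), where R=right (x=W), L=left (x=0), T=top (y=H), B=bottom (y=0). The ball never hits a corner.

Final position: (0,9)
Wall sequence: RBL

1. t=7 → R at (10,1); v=(-1,-1)
2. t=1 → B at (9,0); v=(-1,1)
3. t=9 → L at (0,9); v=(1,1)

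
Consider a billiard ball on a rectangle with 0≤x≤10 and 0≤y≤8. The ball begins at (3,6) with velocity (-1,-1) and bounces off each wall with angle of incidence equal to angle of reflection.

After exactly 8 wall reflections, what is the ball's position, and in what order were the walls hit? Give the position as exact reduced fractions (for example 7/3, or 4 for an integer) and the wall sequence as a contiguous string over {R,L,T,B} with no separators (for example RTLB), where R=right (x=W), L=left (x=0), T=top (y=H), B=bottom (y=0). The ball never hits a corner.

Final position: (10,5)
Wall sequence: LBRTBLTR

1. t=3 → L at (0,3); v=(1,-1)
2. t=3 → B at (3,0); v=(1,1)
3. t=7 → R at (10,7); v=(-1,1)
4. t=1 → T at (9,8); v=(-1,-1)
5. t=8 → B at (1,0); v=(-1,1)
6. t=1 → L at (0,1); v=(1,1)
7. t=7 → T at (7,8); v=(1,-1)
8. t=3 → R at (10,5); v=(-1,-1)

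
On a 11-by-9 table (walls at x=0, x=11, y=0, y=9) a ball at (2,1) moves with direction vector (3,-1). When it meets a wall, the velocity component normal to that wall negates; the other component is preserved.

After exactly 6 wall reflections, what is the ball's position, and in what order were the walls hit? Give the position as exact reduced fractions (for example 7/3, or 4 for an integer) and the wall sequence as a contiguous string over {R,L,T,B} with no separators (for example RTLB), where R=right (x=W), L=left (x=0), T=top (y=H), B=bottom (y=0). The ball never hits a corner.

Final position: (0,5)
Wall sequence: BRLTRL

1. t=1 → B at (5,0); v=(3,1)
2. t=2 → R at (11,2); v=(-3,1)
3. t=11/3 → L at (0,17/3); v=(3,1)
4. t=10/3 → T at (10,9); v=(3,-1)
5. t=1/3 → R at (11,26/3); v=(-3,-1)
6. t=11/3 → L at (0,5); v=(3,-1)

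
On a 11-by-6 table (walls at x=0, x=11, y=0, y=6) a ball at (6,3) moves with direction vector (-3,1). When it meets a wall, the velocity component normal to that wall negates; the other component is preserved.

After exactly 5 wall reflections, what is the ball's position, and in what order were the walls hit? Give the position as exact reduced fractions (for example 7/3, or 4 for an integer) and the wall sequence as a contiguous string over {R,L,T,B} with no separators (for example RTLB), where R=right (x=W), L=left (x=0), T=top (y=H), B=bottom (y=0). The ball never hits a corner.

Final position: (0,1/3)
Wall sequence: LTRBL

1. t=2 → L at (0,5); v=(3,1)
2. t=1 → T at (3,6); v=(3,-1)
3. t=8/3 → R at (11,10/3); v=(-3,-1)
4. t=10/3 → B at (1,0); v=(-3,1)
5. t=1/3 → L at (0,1/3); v=(3,1)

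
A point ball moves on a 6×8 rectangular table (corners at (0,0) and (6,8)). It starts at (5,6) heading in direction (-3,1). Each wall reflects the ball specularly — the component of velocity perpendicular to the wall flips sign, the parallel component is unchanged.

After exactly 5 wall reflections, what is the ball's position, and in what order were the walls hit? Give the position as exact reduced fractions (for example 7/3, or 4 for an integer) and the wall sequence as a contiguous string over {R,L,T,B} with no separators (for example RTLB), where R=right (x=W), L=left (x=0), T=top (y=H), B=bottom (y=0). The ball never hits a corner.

1. t=5/3 → L at (0,23/3); v=(3,1)
2. t=1/3 → T at (1,8); v=(3,-1)
3. t=5/3 → R at (6,19/3); v=(-3,-1)
4. t=2 → L at (0,13/3); v=(3,-1)
5. t=2 → R at (6,7/3); v=(-3,-1)

Final position: (6,7/3)
Wall sequence: LTRLR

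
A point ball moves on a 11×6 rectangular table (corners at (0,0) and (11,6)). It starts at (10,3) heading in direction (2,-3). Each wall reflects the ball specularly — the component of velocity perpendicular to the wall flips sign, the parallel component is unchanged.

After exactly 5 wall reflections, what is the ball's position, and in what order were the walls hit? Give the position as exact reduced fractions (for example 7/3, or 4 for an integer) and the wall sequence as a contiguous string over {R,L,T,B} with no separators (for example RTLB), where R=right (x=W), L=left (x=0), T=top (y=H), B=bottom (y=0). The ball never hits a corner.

1. t=1/2 → R at (11,3/2); v=(-2,-3)
2. t=1/2 → B at (10,0); v=(-2,3)
3. t=2 → T at (6,6); v=(-2,-3)
4. t=2 → B at (2,0); v=(-2,3)
5. t=1 → L at (0,3); v=(2,3)

Final position: (0,3)
Wall sequence: RBTBL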